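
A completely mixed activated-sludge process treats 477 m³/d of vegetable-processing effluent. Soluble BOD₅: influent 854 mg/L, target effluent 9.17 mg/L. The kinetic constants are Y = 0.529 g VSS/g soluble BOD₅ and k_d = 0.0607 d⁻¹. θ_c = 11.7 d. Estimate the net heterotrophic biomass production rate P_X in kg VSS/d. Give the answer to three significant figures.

P_X ≈ 125 kg VSS/d

Observed yield with endogenous decay: Y_obs = Y / (1 + k_d·θ_c) = 0.529 / (1 + 0.0607 × 11.7) = 0.529 / 1.710 = 0.3093 g VSS/g soluble BOD₅.
Q·(S₀ − S) = 477 × (854 − 9.17) × 10⁻³ = 403.0 kg/d removed.
Biomass produced: P_X = Y_obs·Q·ΔS = 0.3093 × 403.0 ≈ 124.7 kg VSS/d.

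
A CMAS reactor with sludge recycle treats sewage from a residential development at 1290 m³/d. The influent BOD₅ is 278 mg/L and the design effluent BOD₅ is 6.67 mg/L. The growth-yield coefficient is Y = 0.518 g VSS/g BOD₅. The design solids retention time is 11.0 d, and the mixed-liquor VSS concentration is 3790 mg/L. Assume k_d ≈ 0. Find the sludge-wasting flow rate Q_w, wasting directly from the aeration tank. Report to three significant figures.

Q_w ≈ 47.8 m³/d

V·X = Y·Q·ΔS·θ_c gives V = 0.518 × 1290 × (278 − 6.67) × 11.0 / 3790 = 526.2 m³.
With mixed-liquor wasting, θ_c = V/Q_w, so Q_w = V/θ_c = 526.2/11.0 = 47.84 m³/d.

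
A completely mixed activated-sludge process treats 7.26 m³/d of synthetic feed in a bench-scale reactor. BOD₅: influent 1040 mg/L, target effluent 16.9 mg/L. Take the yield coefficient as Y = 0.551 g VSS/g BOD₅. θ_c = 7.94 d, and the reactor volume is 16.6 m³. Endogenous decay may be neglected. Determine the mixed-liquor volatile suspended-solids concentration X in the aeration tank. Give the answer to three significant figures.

X = Y·Q·ΔS·θ_c / V = 0.551 × 7.26 × (1040 − 16.9) × 7.94 / 16.6 = 1958 mg/L.

X ≈ 1960 mg/L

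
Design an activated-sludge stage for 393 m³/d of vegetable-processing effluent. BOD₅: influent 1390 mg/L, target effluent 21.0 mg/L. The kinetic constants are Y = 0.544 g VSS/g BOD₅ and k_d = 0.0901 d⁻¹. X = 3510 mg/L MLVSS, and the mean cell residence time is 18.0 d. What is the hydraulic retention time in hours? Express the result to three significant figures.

Rearranging the biomass balance for a CMAS with decay, V = Y·Q·ΔS·θ_c / [X·(1+k_d θ_c)] = 0.544 × 393 × (1390 − 21.0) × 18.0 / [3510 × (1 + 0.0901 × 18.0)] = 5.27×10^6 / 9203 = 572.5 m³.
τ = V/Q = 572.5/393 = 1.457 d, or 34.96 h.

τ ≈ 35.0 h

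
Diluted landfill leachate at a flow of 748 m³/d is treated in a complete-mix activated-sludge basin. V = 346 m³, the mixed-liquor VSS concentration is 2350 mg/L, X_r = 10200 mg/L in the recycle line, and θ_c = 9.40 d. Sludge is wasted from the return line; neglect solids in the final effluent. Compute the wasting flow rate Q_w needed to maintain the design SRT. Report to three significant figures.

θ_c = V·X/(Q_w·X_r) when wasting from the recycle, so Q_w = V·X/(θ_c·X_r) = 346.0 × 2350 / (9.40 × 10200) = 8.480 m³/d.

Q_w ≈ 8.48 m³/d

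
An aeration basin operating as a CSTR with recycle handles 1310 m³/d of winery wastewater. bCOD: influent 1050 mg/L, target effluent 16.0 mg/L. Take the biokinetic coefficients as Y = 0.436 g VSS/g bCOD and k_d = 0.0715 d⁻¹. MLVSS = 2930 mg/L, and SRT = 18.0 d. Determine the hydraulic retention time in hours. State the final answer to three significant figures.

τ ≈ 29.1 h

From the SRT design equation V = Y Q (S₀−S) θ_c / [X (1 + k_d θ_c)] = 0.436 × 1310 × (1050 − 16.0) × 18.0 / [2930 × (1 + 0.0715 × 18.0)] = 1.06×10^7 / 6701 = 1586 m³.
HRT = V/Q = 1586 m³ / 1310 m³·d⁻¹ = 1.211 d × 24 = 29.06 h.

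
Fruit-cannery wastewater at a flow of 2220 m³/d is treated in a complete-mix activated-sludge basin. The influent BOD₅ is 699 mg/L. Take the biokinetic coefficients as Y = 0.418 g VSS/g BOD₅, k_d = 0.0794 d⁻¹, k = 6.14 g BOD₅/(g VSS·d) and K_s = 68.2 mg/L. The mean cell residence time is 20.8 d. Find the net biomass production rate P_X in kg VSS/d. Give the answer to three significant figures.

P_X ≈ 243 kg VSS/d

From the Monod/SRT balance for a CMAS, S = K_s·(1+k_d θ_c)/[θ_c·(Y k − k_d) − 1] = 68.2 × (1 + 0.0794 × 20.8) / [20.8 × (0.418 × 6.14 − 0.0794) − 1] = 180.8 / 50.73 = 3.564 mg/L.
Observed yield with endogenous decay: Y_obs = Y / (1 + k_d·θ_c) = 0.418 / (1 + 0.0794 × 20.8) = 0.418 / 2.652 = 0.1576 g VSS/g BOD₅.
Mass of BOD₅ removed per day: Q(S₀ − S) = 2220 × 695.4 g/m³ = 1544 kg/d.
P_X = Y_obs · Q(S₀ − S) = 0.1576 × 1544 = 243.4 kg VSS/d.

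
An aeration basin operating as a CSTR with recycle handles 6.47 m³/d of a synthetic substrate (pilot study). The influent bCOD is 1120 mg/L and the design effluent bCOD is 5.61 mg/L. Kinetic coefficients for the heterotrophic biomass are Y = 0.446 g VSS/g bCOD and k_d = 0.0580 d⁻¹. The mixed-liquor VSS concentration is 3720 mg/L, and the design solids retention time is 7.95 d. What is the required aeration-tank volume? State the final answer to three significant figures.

From the SRT design equation V = Y Q (S₀−S) θ_c / [X (1 + k_d θ_c)] = 0.446 × 6.47 × (1120 − 5.61) × 7.95 / [3720 × (1 + 0.0580 × 7.95)] = 2.56×10^4 / 5435 = 4.703 m³.

V ≈ 4.70 m³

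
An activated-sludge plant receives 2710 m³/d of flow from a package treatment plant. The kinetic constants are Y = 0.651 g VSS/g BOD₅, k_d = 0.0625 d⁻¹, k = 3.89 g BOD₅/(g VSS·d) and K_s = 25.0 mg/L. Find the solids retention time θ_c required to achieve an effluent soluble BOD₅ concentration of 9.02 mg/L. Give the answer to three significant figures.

At the target effluent, Y k S/(K_s+S) = 0.651×3.89×9.02/34.02 = 0.6714 d⁻¹.
θ_c = 1/(μ − k_d) = 1/(0.6714 − 0.0625) = 1/0.6089 = 1.642 d.

θ_c ≈ 1.64 d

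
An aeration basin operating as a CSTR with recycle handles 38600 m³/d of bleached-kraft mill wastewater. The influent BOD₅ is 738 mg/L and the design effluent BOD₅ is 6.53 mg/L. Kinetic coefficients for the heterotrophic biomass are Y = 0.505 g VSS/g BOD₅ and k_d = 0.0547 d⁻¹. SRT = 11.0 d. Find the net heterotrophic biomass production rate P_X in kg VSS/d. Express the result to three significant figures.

Y_obs = Y / (1 + k_d θ_c) = 0.505 / (1 + 0.0547 × 11.0) = 0.505 / 1.602 = 0.3153.
Q·(S₀ − S) = 38600 × (738 − 6.53) × 10⁻³ = 28235 kg/d removed.
P_X = Y_obs · Q(S₀ − S) = 0.3153 × 28235 = 8902 kg VSS/d.

P_X ≈ 8900 kg VSS/d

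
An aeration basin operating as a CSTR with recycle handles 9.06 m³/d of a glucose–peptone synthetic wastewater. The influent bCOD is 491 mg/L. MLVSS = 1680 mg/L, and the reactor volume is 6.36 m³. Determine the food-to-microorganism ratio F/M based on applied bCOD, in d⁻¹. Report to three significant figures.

Food-to-microorganism ratio F/M = Q S₀ / (V X) = 9.06 × 491 / (6.360 × 1680) = 0.4163 d⁻¹.

F/M ≈ 0.416 d⁻¹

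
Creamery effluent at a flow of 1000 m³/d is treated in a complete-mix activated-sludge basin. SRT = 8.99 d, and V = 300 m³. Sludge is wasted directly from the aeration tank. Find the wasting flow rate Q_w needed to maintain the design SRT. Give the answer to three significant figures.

For wasting at MLVSS concentration, Q_w = V/θ_c = 300.0/8.99 = 33.37 m³/d.

Q_w ≈ 33.4 m³/d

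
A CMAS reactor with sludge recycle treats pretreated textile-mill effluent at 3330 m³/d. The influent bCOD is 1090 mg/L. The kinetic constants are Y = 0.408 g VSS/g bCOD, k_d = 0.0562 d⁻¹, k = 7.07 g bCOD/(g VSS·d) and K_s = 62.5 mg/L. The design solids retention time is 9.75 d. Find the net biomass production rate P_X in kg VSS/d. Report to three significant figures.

P_X ≈ 954 kg VSS/d

Effluent substrate depends only on kinetics and SRT: S = K_s(1 + k_d θ_c) / [θ_c(Yk − k_d) − 1] = 62.5 × (1 + 0.0562 × 9.75) / [9.75 × (0.408 × 7.07 − 0.0562) − 1] = 96.75 / 26.58 = 3.640 mg/L.
Correct the yield for decay: Y_obs = Y/(1 + k_d θ_c) = 0.408 / (1 + 0.0562 × 9.75) = 0.408 / 1.548 = 0.2636.
Q·(S₀ − S) = 3330 × (1090 − 3.64) × 10⁻³ = 3618 kg/d removed.
Net biomass production P_X = Y_obs × Q·(S₀ − S) = 0.2636 × 3618 = 953.5 kg VSS/d.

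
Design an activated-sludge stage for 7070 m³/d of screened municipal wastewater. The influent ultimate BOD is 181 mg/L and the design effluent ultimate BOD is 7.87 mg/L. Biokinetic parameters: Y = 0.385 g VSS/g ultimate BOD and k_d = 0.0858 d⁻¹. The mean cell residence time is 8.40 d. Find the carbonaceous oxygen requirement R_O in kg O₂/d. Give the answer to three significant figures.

Correct the yield for decay: Y_obs = Y/(1 + k_d θ_c) = 0.385 / (1 + 0.0858 × 8.40) = 0.385 / 1.721 = 0.2237.
Q·(S₀ − S) = 7070 × (181 − 7.87) × 10⁻³ = 1224 kg/d removed.
Net sludge production P_X = 0.2237 × 1224 = 273.9 kg VSS/d.
Carbonaceous O₂ demand = substrate oxidised − cell-mass equivalent = 1224 − 1.42 × 273.9 = 835.1 kg O₂/d.

R_O ≈ 835 kg O₂/d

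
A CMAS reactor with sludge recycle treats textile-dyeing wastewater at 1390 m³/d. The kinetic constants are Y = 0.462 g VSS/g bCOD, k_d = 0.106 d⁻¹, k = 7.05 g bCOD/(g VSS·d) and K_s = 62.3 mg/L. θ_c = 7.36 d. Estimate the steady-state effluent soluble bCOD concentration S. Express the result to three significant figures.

For a completely mixed reactor with recycle the Lawrence–McCarty relation gives S = K_s·(1 + k_d·θ_c) / [θ_c·(Y·k − k_d) − 1] = 62.3 × (1 + 0.106 × 7.36) / [7.36 × (0.462 × 7.05 − 0.106) − 1] = 110.9 / 22.19 = 4.997 mg/L.

S ≈ 5.00 mg/L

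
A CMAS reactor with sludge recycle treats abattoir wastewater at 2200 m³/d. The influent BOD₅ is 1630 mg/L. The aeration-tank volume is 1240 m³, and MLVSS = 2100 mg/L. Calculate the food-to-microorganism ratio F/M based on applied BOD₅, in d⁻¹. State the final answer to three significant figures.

F/M = applied load / biomass = Q·S₀/(V·X) = 2200 × 1630 / (1240 × 2100) = 1.377 d⁻¹.

F/M ≈ 1.38 d⁻¹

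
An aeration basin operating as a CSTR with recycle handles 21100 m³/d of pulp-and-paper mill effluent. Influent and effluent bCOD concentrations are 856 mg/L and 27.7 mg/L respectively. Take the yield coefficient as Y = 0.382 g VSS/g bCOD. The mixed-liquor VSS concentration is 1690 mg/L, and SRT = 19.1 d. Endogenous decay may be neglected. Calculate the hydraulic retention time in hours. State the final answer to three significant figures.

With k_d = 0 the design equation reduces to V = Y Q (S₀−S) θ_c / X = 0.382 × 21100 × (856 − 27.7) × 19.1 / 1690 = 75454 m³.
τ = V/Q = 75454/21100 = 3.576 d, or 85.82 h.

τ ≈ 85.8 h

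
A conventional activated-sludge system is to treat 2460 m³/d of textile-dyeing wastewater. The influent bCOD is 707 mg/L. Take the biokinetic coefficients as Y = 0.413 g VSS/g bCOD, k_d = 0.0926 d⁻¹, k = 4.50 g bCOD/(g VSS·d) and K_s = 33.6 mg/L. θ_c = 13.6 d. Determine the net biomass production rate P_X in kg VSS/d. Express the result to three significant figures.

For a completely mixed reactor with recycle the Lawrence–McCarty relation gives S = K_s·(1 + k_d·θ_c) / [θ_c·(Y·k − k_d) − 1] = 33.6 × (1 + 0.0926 × 13.6) / [13.6 × (0.413 × 4.50 − 0.0926) − 1] = 75.91 / 23.02 = 3.298 mg/L.
Y_obs = Y / (1 + k_d θ_c) = 0.413 / (1 + 0.0926 × 13.6) = 0.413 / 2.259 = 0.1828.
Q·(S₀ − S) = 2460 × (707 − 3.30) × 10⁻³ = 1731 kg/d removed.
P_X = Y_obs · Q(S₀ − S) = 0.1828 × 1731 = 316.4 kg VSS/d.

P_X ≈ 316 kg VSS/d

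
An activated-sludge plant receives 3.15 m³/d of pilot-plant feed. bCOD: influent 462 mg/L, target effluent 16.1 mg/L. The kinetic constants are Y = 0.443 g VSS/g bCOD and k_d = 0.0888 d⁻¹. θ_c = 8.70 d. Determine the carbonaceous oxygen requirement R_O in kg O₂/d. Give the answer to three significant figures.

Y_obs = Y / (1 + k_d θ_c) = 0.443 / (1 + 0.0888 × 8.70) = 0.443 / 1.773 = 0.2499.
Mass of bCOD removed per day: Q(S₀ − S) = 3.15 × 445.9 g/m³ = 1.405 kg/d.
Net sludge production P_X = 0.2499 × 1.405 = 0.3510 kg VSS/d.
R_O = Q·ΔS − 1.42 P_X = 1.405 − 0.4985 = 0.9061 kg O₂/d.

R_O ≈ 0.906 kg O₂/d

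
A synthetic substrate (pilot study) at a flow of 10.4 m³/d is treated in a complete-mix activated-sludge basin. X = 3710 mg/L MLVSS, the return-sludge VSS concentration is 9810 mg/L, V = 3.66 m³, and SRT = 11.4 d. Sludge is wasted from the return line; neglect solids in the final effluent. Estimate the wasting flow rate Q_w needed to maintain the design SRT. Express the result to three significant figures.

Wasting from the return line (neglecting effluent solids): Q_w = V·X / (θ_c·X_r) = 3.660 × 3710 / (11.4 × 9810) = 0.1214 m³/d.

Q_w ≈ 0.121 m³/d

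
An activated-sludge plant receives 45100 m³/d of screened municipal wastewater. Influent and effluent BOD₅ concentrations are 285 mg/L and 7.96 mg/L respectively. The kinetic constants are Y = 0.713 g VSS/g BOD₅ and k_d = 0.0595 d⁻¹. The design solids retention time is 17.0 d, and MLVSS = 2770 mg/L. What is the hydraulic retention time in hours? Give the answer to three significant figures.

From the SRT design equation V = Y Q (S₀−S) θ_c / [X (1 + k_d θ_c)] = 0.713 × 45100 × (285 − 7.96) × 17.0 / [2770 × (1 + 0.0595 × 17.0)] = 1.51×10^8 / 5572 = 27181 m³.
τ = V/Q = 27181/45100 = 0.6027 d, or 14.46 h.

τ ≈ 14.5 h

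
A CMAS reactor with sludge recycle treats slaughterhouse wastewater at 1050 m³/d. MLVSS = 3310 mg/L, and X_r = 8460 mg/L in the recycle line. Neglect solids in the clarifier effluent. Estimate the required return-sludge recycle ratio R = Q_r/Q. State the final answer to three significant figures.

Solids balance on the clarifier gives (1+R)X = R·X_r, so R = X/(X_r − X) = 3310 / (8460 − 3310) = 0.6427.

R ≈ 0.643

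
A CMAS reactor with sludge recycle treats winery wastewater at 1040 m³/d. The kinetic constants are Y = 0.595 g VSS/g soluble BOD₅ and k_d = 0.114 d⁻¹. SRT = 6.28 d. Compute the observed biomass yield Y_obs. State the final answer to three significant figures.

The observed yield is Y_obs = Y/(1 + k_d·θ_c) = 0.595 / (1 + 0.114 × 6.28) = 0.595 / 1.716 = 0.3468 g VSS per g soluble BOD₅ removed.

Y_obs ≈ 0.347 g VSS/g soluble BOD₅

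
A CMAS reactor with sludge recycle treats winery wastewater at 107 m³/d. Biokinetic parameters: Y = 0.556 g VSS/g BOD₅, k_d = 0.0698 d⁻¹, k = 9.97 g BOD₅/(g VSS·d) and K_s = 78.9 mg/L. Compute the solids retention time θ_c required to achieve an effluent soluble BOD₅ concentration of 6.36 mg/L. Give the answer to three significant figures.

At the target effluent, Y k S/(K_s+S) = 0.556×9.97×6.36/85.26 = 0.4135 d⁻¹.
1/θ_c = 0.4135 − 0.0698 = 0.3437 d⁻¹, so θ_c = 2.909 d.

θ_c ≈ 2.91 d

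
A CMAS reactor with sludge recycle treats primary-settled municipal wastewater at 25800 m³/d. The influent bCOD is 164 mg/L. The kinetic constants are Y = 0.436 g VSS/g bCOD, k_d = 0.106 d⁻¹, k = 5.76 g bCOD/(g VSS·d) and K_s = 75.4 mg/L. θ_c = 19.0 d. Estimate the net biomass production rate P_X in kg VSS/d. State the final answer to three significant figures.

Effluent substrate depends only on kinetics and SRT: S = K_s(1 + k_d θ_c) / [θ_c(Yk − k_d) − 1] = 75.4 × (1 + 0.106 × 19.0) / [19.0 × (0.436 × 5.76 − 0.106) − 1] = 227.3 / 44.70 = 5.084 mg/L.
Correct the yield for decay: Y_obs = Y/(1 + k_d θ_c) = 0.436 / (1 + 0.106 × 19.0) = 0.436 / 3.014 = 0.1447.
ΔS = 164 − 5.08 = 158.9 mg/L, so the substrate removal rate is 25800 × 158.9/1000 = 4100 kg bCOD/d.
P_X = Y_obs · Q(S₀ − S) = 0.1447 × 4100 = 593.1 kg VSS/d.

P_X ≈ 593 kg VSS/d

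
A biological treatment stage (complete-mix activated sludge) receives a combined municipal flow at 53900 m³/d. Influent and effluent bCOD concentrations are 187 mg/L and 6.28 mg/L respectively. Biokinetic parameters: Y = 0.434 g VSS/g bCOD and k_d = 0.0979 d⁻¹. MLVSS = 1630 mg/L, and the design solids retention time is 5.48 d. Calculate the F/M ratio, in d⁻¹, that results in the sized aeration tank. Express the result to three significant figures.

F/M ≈ 0.668 d⁻¹

Steady-state biomass mass balance: V·X·(1 + k_d·θ_c) = Y·Q·(S₀ − S)·θ_c, so V = 0.434 × 53900 × (187 − 6.28) × 5.48 / [1630 × (1 + 0.0979 × 5.48)] = 2.32×10^7 / 2504 = 9250 m³.
F/M = applied load / biomass = Q·S₀/(V·X) = 53900 × 187 / (9250 × 1630) = 0.6685 d⁻¹.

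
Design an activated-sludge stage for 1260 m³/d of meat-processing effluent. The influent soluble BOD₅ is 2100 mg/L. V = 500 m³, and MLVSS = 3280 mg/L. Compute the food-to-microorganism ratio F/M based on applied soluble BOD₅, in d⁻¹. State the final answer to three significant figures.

F/M = applied load / biomass = Q·S₀/(V·X) = 1260 × 2100 / (500.0 × 3280) = 1.613 d⁻¹.

F/M ≈ 1.61 d⁻¹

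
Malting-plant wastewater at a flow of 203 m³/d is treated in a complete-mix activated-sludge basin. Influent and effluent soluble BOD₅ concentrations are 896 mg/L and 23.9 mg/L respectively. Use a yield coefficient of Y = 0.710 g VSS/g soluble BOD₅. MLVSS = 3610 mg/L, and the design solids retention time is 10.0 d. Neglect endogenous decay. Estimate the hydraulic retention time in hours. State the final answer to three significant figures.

τ ≈ 41.2 h

V·X = Y·Q·ΔS·θ_c gives V = 0.710 × 203 × (896 − 23.9) × 10.0 / 3610 = 348.2 m³.
HRT = V/Q = 348.2 m³ / 203 m³·d⁻¹ = 1.715 d × 24 = 41.17 h.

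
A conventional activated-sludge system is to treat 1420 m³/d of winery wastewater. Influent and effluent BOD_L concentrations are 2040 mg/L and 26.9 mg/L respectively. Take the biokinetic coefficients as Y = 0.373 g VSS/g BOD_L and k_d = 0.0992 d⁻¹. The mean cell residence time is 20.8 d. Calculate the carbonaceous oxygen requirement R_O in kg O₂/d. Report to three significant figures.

R_O ≈ 2360 kg O₂/d

The observed yield is Y_obs = Y/(1 + k_d·θ_c) = 0.373 / (1 + 0.0992 × 20.8) = 0.373 / 3.063 = 0.1218 g VSS per g BOD_L removed.
Substrate removed = Q·(S₀ − S) = 1420 m³/d × (2040 − 26.9) g/m³ = 2.86×10^6 g/d = 2859 kg/d.
Net sludge production P_X = 0.1218 × 2859 = 348.1 kg VSS/d.
R_O = Q·(S₀ − S) − 1.42·P_X = 2859 − 1.42 × 348.1 = 2364 kg O₂/d.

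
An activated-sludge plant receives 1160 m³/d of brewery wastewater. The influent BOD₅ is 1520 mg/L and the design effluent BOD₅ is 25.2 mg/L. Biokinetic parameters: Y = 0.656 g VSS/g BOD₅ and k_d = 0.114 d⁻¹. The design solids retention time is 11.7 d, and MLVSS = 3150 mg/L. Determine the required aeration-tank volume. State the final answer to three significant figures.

Steady-state biomass mass balance: V·X·(1 + k_d·θ_c) = Y·Q·(S₀ − S)·θ_c, so V = 0.656 × 1160 × (1520 − 25.2) × 11.7 / [3150 × (1 + 0.114 × 11.7)] = 1.33×10^7 / 7351 = 1810 m³.

V ≈ 1810 m³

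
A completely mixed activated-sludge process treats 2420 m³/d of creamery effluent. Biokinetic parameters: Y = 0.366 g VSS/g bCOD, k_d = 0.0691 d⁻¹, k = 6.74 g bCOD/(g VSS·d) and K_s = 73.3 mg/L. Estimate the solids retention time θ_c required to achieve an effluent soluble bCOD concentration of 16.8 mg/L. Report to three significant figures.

From 1/θ_c = Y·k·S/(K_s + S) − k_d: Y·k·S/(K_s+S) = 0.366 × 6.74 × 16.8 / (73.3 + 16.8) = 0.4600 d⁻¹.
θ_c = 1/(μ − k_d) = 1/(0.4600 − 0.0691) = 1/0.3909 = 2.558 d.

θ_c ≈ 2.56 d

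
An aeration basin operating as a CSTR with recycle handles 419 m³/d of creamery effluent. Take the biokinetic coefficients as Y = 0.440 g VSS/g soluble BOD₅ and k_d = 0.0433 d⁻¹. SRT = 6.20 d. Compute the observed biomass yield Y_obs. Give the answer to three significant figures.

The observed yield is Y_obs = Y/(1 + k_d·θ_c) = 0.440 / (1 + 0.0433 × 6.20) = 0.440 / 1.268 = 0.3469 g VSS per g soluble BOD₅ removed.

Y_obs ≈ 0.347 g VSS/g soluble BOD₅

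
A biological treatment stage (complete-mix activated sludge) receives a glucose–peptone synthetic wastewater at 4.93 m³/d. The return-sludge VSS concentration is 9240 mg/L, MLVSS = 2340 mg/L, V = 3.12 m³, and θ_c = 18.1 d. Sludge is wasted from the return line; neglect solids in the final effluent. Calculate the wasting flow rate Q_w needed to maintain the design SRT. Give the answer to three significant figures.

Q_w = (V·X)/(θ_c X_r) = 3.120 × 2340 / (18.1 × 9240) = 0.04365 m³/d.

Q_w ≈ 0.0437 m³/d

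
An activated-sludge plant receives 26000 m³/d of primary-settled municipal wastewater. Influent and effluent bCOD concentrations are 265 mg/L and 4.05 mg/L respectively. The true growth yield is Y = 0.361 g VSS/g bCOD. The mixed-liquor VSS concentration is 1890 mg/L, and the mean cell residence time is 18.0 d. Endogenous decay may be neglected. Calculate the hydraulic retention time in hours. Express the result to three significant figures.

With k_d = 0 the design equation reduces to V = Y Q (S₀−S) θ_c / X = 0.361 × 26000 × (265 − 4.05) × 18.0 / 1890 = 23326 m³.
HRT = V/Q = 23326 m³ / 26000 m³·d⁻¹ = 0.8972 d × 24 = 21.53 h.

τ ≈ 21.5 h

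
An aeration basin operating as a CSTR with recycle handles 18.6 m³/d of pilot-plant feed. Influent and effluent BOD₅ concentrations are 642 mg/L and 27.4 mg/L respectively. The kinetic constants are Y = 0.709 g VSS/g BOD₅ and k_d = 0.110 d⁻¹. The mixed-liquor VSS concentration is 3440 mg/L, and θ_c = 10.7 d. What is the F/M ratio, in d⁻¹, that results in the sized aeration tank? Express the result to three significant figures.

Steady-state biomass mass balance: V·X·(1 + k_d·θ_c) = Y·Q·(S₀ − S)·θ_c, so V = 0.709 × 18.6 × (642 − 27.4) × 10.7 / [3440 × (1 + 0.110 × 10.7)] = 8.67×10^4 / 7489 = 11.58 m³.
F/M = applied load / biomass = Q·S₀/(V·X) = 18.6 × 642 / (11.58 × 3440) = 0.2998 d⁻¹.

F/M ≈ 0.300 d⁻¹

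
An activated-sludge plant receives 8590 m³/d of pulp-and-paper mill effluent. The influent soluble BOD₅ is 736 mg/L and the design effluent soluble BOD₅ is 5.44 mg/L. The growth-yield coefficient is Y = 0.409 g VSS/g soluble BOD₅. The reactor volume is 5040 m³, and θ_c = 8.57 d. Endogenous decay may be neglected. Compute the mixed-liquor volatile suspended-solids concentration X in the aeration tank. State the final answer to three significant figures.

From V·X = Y·Q·(S₀ − S)·θ_c (decay neglected): X = 0.409 × 8590 × (736 − 5.44) × 8.57 / 5040 = 4364 mg/L.

X ≈ 4360 mg/L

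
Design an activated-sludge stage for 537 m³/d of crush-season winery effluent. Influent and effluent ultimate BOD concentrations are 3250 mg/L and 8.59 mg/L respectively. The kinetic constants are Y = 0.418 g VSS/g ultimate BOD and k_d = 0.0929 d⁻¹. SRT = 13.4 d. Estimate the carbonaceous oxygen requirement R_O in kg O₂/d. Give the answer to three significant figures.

R_O ≈ 1280 kg O₂/d

Correct the yield for decay: Y_obs = Y/(1 + k_d θ_c) = 0.418 / (1 + 0.0929 × 13.4) = 0.418 / 2.245 = 0.1862.
Substrate removed = Q·(S₀ − S) = 537 m³/d × (3250 − 8.59) g/m³ = 1.74×10^6 g/d = 1741 kg/d.
Biomass synthesised: P_X = Y_obs × 1741 = 324.1 kg VSS/d.
Carbonaceous O₂ demand = substrate oxidised − cell-mass equivalent = 1741 − 1.42 × 324.1 = 1280 kg O₂/d.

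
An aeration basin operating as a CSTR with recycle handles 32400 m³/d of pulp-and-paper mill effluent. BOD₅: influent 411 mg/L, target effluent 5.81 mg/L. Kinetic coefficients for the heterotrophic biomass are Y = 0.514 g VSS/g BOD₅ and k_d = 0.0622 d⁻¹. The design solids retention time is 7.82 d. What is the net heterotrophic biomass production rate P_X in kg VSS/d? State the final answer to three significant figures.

Correct the yield for decay: Y_obs = Y/(1 + k_d θ_c) = 0.514 / (1 + 0.0622 × 7.82) = 0.514 / 1.486 = 0.3458.
Mass of BOD₅ removed per day: Q(S₀ − S) = 32400 × 405.2 g/m³ = 13128 kg/d.
Biomass produced: P_X = Y_obs·Q·ΔS = 0.3458 × 13128 ≈ 4540 kg VSS/d.

P_X ≈ 4540 kg VSS/d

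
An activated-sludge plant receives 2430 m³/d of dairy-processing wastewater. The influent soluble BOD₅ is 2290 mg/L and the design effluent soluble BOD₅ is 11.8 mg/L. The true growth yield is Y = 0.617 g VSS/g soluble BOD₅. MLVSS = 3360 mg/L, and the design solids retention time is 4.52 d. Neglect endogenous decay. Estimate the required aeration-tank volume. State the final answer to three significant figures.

Biomass mass balance (decay neglected): V·X = Y·Q·(S₀ − S)·θ_c, so V = 0.617 × 2430 × (2290 − 11.8) × 4.52 / 3360 = 4595 m³.

V ≈ 4590 m³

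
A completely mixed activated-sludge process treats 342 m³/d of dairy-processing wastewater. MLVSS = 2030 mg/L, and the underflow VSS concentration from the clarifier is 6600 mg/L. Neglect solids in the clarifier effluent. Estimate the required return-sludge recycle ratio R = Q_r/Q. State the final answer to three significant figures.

Solids balance on the clarifier gives (1+R)X = R·X_r, so R = X/(X_r − X) = 2030 / (6600 − 2030) = 0.4442.

R ≈ 0.444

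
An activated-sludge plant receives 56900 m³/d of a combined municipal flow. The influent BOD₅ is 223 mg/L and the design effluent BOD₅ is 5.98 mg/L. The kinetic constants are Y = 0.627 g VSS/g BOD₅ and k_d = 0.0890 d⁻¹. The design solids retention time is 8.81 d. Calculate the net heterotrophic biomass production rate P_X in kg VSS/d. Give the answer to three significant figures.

Correct the yield for decay: Y_obs = Y/(1 + k_d θ_c) = 0.627 / (1 + 0.0890 × 8.81) = 0.627 / 1.784 = 0.3514.
Mass of BOD₅ removed per day: Q(S₀ − S) = 56900 × 217.0 g/m³ = 12348 kg/d.
Biomass produced: P_X = Y_obs·Q·ΔS = 0.3514 × 12348 ≈ 4340 kg VSS/d.

P_X ≈ 4340 kg VSS/d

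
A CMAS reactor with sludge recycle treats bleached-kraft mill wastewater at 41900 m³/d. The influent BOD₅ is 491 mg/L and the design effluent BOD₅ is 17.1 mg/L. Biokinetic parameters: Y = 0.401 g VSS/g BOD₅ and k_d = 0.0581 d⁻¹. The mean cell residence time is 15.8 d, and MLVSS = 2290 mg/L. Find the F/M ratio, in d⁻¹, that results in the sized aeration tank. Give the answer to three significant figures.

F/M ≈ 0.314 d⁻¹

Rearranging the biomass balance for a CMAS with decay, V = Y·Q·ΔS·θ_c / [X·(1+k_d θ_c)] = 0.401 × 41900 × (491 − 17.1) × 15.8 / [2290 × (1 + 0.0581 × 15.8)] = 1.26×10^8 / 4392 = 28643 m³.
F/M = Q·S₀ / (V·X) = 41900 × 491 / (28643 × 2290) = 0.3136 g BOD₅·(g VSS·d)⁻¹.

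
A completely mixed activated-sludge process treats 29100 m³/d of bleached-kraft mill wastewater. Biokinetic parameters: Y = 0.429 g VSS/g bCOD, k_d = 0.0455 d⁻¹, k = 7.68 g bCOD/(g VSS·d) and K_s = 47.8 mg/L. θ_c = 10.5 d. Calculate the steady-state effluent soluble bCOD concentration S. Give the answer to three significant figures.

Effluent substrate depends only on kinetics and SRT: S = K_s(1 + k_d θ_c) / [θ_c(Yk − k_d) − 1] = 47.8 × (1 + 0.0455 × 10.5) / [10.5 × (0.429 × 7.68 − 0.0455) − 1] = 70.64 / 33.12 = 2.133 mg/L.

S ≈ 2.13 mg/L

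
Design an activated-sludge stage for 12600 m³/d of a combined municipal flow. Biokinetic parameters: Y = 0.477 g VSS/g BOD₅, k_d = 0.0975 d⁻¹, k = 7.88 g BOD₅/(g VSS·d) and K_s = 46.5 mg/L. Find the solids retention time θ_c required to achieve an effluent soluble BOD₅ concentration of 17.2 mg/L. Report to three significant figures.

From 1/θ_c = Y·k·S/(K_s + S) − k_d: Y·k·S/(K_s+S) = 0.477 × 7.88 × 17.2 / (46.5 + 17.2) = 1.015 d⁻¹.
θ_c = 1/(μ − k_d) = 1/(1.015 − 0.0975) = 1/0.9174 = 1.090 d.

θ_c ≈ 1.09 d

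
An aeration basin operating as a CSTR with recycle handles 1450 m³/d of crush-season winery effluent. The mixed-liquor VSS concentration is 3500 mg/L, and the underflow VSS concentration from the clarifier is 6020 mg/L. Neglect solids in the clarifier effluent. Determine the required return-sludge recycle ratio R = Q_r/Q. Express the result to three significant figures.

R ≈ 1.39

Solids balance on the clarifier gives (1+R)X = R·X_r, so R = X/(X_r − X) = 3500 / (6020 − 3500) = 1.389.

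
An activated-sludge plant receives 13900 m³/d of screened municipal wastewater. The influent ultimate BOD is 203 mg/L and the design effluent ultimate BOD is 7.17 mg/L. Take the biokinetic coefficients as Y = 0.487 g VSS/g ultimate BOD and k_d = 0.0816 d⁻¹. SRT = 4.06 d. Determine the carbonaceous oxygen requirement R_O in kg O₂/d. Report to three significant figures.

Y_obs = Y / (1 + k_d θ_c) = 0.487 / (1 + 0.0816 × 4.06) = 0.487 / 1.331 = 0.3658.
ΔS = 203 − 7.17 = 195.8 mg/L, so the substrate removal rate is 13900 × 195.8/1000 = 2722 kg ultimate BOD/d.
P_X = Y_obs·Q·(S₀ − S) = 0.3658 × 2722 = 995.7 kg VSS/d.
R_O = Q·ΔS − 1.42 P_X = 2722 − 1414 = 1308 kg O₂/d.

R_O ≈ 1310 kg O₂/d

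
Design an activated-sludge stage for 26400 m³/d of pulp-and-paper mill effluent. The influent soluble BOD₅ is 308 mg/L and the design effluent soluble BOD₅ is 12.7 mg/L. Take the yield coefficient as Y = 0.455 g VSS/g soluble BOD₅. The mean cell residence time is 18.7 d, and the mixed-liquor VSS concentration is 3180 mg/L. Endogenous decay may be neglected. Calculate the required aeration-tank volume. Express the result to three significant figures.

V ≈ 20900 m³

With k_d = 0 the design equation reduces to V = Y Q (S₀−S) θ_c / X = 0.455 × 26400 × (308 − 12.7) × 18.7 / 3180 = 20859 m³.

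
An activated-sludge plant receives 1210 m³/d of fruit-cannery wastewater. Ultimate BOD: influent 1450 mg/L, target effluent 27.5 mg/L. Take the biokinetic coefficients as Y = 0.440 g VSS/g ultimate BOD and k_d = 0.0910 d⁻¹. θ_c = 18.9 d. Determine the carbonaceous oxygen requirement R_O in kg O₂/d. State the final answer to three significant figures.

R_O ≈ 1330 kg O₂/d

The observed yield is Y_obs = Y/(1 + k_d·θ_c) = 0.440 / (1 + 0.0910 × 18.9) = 0.440 / 2.720 = 0.1618 g VSS per g ultimate BOD removed.
Q·(S₀ − S) = 1210 × (1450 − 27.5) × 10⁻³ = 1721 kg/d removed.
Biomass synthesised: P_X = Y_obs × 1721 = 278.4 kg VSS/d.
R_O = Q·ΔS − 1.42 P_X = 1721 − 395.4 = 1326 kg O₂/d.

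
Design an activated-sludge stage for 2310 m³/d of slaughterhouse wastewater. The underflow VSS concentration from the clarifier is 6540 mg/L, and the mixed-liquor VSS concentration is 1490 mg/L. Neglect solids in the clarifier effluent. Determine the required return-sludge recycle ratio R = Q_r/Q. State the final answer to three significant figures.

R ≈ 0.295

Solids balance on the clarifier gives (1+R)X = R·X_r, so R = X/(X_r − X) = 1490 / (6540 − 1490) = 0.2950.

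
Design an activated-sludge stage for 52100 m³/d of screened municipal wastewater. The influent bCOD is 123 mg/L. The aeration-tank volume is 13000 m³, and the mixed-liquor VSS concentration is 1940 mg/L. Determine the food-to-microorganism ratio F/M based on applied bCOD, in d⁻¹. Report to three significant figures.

F/M ≈ 0.254 d⁻¹

F/M = applied load / biomass = Q·S₀/(V·X) = 52100 × 123 / (13000 × 1940) = 0.2541 d⁻¹.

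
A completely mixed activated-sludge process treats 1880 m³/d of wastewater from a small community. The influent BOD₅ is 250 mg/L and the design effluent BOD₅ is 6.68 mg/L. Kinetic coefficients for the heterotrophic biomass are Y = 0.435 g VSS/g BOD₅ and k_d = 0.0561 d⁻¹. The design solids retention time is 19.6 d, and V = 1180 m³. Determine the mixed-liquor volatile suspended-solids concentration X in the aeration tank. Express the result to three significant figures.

Solving the biomass balance for X: X = Y Q (S₀−S) θ_c / [V (1+k_d θ_c)] = 0.435 × 1880 × (250 − 6.68) × 19.6 / [1180 × (1 + 0.0561 × 19.6)] = 1574 mg/L.

X ≈ 1570 mg/L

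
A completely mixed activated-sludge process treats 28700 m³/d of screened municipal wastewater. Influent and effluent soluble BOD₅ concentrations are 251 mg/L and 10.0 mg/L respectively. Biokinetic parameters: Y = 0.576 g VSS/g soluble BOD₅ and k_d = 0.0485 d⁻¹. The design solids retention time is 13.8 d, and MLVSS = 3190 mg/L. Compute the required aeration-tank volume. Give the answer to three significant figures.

V ≈ 10300 m³

Rearranging the biomass balance for a CMAS with decay, V = Y·Q·ΔS·θ_c / [X·(1+k_d θ_c)] = 0.576 × 28700 × (251 − 10.0) × 13.8 / [3190 × (1 + 0.0485 × 13.8)] = 5.5×10^7 / 5325 = 10325 m³.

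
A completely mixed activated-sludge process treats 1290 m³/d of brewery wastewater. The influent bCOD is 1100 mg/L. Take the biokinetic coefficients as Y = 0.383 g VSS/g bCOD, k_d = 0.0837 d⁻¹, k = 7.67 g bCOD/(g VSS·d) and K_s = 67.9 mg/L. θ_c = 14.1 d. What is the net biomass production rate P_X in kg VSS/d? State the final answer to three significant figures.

P_X ≈ 248 kg VSS/d

For a completely mixed reactor with recycle the Lawrence–McCarty relation gives S = K_s·(1 + k_d·θ_c) / [θ_c·(Y·k − k_d) − 1] = 67.9 × (1 + 0.0837 × 14.1) / [14.1 × (0.383 × 7.67 − 0.0837) − 1] = 148.0 / 39.24 = 3.773 mg/L.
Observed yield with endogenous decay: Y_obs = Y / (1 + k_d·θ_c) = 0.383 / (1 + 0.0837 × 14.1) = 0.383 / 2.180 = 0.1757 g VSS/g bCOD.
Substrate removed = Q·(S₀ − S) = 1290 m³/d × (1100 − 3.77) g/m³ = 1.41×10^6 g/d = 1414 kg/d.
Biomass produced: P_X = Y_obs·Q·ΔS = 0.1757 × 1414 ≈ 248.4 kg VSS/d.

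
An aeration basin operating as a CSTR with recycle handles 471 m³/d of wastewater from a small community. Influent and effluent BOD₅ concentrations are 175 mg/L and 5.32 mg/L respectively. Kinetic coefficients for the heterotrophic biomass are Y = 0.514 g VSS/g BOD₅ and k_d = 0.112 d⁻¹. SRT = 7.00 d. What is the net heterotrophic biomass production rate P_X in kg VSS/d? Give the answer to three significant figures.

Correct the yield for decay: Y_obs = Y/(1 + k_d θ_c) = 0.514 / (1 + 0.112 × 7.00) = 0.514 / 1.784 = 0.2881.
Q·(S₀ − S) = 471 × (175 − 5.32) × 10⁻³ = 79.92 kg/d removed.
P_X = Y_obs · Q(S₀ − S) = 0.2881 × 79.92 = 23.03 kg VSS/d.

P_X ≈ 23.0 kg VSS/d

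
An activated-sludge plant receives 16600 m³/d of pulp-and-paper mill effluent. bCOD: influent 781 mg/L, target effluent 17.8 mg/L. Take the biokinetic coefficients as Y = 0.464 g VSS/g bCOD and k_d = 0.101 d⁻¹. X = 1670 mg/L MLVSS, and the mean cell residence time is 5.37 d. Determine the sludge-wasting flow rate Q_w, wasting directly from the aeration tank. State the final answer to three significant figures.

From the SRT design equation V = Y Q (S₀−S) θ_c / [X (1 + k_d θ_c)] = 0.464 × 16600 × (781 − 17.8) × 5.37 / [1670 × (1 + 0.101 × 5.37)] = 3.16×10^7 / 2576 = 12256 m³.
Wasting from the aeration tank: Q_w = V / θ_c = 12256 / 5.37 = 2282 m³/d.

Q_w ≈ 2280 m³/d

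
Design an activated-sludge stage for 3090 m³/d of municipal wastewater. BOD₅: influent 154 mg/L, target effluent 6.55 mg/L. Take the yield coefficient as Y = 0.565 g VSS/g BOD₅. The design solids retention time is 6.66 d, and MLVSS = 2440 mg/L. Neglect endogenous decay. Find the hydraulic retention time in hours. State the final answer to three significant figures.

Biomass mass balance (decay neglected): V·X = Y·Q·(S₀ − S)·θ_c, so V = 0.565 × 3090 × (154 − 6.55) × 6.66 / 2440 = 702.6 m³.
τ = V/Q = 702.6/3090 = 0.2274 d, or 5.457 h.

τ ≈ 5.46 h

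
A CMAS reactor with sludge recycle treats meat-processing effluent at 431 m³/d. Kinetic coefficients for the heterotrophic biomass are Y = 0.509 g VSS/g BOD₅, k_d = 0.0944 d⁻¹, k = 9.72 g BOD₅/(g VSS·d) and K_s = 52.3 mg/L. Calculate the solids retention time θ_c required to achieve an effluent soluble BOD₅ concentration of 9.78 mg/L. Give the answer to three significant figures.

At the target effluent, Y k S/(K_s+S) = 0.509×9.72×9.78/62.08 = 0.7794 d⁻¹.
1/θ_c = 0.7794 − 0.0944 = 0.6850 d⁻¹, so θ_c = 1.460 d.

θ_c ≈ 1.46 d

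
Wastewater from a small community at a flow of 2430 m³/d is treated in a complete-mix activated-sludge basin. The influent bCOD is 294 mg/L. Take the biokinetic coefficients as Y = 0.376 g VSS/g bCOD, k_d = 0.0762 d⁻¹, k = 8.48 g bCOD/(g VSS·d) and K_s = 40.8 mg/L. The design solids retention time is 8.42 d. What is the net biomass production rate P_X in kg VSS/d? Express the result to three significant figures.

P_X ≈ 162 kg VSS/d

For a completely mixed reactor with recycle the Lawrence–McCarty relation gives S = K_s·(1 + k_d·θ_c) / [θ_c·(Y·k − k_d) − 1] = 40.8 × (1 + 0.0762 × 8.42) / [8.42 × (0.376 × 8.48 − 0.0762) − 1] = 66.98 / 25.21 = 2.657 mg/L.
Correct the yield for decay: Y_obs = Y/(1 + k_d θ_c) = 0.376 / (1 + 0.0762 × 8.42) = 0.376 / 1.642 = 0.2290.
Q·(S₀ − S) = 2430 × (294 − 2.66) × 10⁻³ = 708.0 kg/d removed.
Net biomass production P_X = Y_obs × Q·(S₀ − S) = 0.2290 × 708.0 = 162.2 kg VSS/d.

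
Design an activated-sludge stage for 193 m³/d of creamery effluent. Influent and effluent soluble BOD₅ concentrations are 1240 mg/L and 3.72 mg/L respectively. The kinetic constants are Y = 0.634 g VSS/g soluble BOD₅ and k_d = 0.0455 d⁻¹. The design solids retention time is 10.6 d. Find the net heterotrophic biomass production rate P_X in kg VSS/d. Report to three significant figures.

Y_obs = Y / (1 + k_d θ_c) = 0.634 / (1 + 0.0455 × 10.6) = 0.634 / 1.482 = 0.4277.
Mass of soluble BOD₅ removed per day: Q(S₀ − S) = 193 × 1236 g/m³ = 238.6 kg/d.
So the net sludge growth is P_X = 0.4277 × 238.6 = 102.1 kg VSS/d.

P_X ≈ 102 kg VSS/d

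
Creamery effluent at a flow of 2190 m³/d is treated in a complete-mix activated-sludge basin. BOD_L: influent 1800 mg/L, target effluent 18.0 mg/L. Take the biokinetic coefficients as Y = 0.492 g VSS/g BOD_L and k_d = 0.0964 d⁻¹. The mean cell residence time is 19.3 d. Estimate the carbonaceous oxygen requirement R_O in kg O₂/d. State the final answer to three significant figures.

Y_obs = Y / (1 + k_d θ_c) = 0.492 / (1 + 0.0964 × 19.3) = 0.492 / 2.861 = 0.1720.
Substrate removed = Q·(S₀ − S) = 2190 m³/d × (1800 − 18.0) g/m³ = 3.9×10^6 g/d = 3903 kg/d.
Net sludge production P_X = 0.1720 × 3903 = 671.2 kg VSS/d.
R_O = Q·ΔS − 1.42 P_X = 3903 − 953.1 = 2949 kg O₂/d.

R_O ≈ 2950 kg O₂/d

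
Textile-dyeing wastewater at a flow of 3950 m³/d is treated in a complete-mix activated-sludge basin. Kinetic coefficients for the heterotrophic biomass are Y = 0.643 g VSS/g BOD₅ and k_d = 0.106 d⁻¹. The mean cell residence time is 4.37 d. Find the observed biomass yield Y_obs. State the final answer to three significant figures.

Y_obs ≈ 0.439 g VSS/g BOD₅

Correct the yield for decay: Y_obs = Y/(1 + k_d θ_c) = 0.643 / (1 + 0.106 × 4.37) = 0.643 / 1.463 = 0.4394.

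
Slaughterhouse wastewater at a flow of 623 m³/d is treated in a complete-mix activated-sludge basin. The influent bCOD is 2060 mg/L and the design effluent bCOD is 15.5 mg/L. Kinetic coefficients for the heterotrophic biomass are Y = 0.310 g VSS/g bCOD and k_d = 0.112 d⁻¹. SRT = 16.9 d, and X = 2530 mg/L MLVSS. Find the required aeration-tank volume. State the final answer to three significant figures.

V ≈ 912 m³

Rearranging the biomass balance for a CMAS with decay, V = Y·Q·ΔS·θ_c / [X·(1+k_d θ_c)] = 0.310 × 623 × (2060 − 15.5) × 16.9 / [2530 × (1 + 0.112 × 16.9)] = 6.67×10^6 / 7319 = 911.8 m³.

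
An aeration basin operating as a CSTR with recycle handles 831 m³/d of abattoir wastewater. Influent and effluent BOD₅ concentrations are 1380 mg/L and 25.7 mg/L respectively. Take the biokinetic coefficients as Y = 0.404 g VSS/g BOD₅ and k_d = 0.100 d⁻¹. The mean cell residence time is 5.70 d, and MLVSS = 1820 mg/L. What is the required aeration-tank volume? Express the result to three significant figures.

V ≈ 907 m³

From the SRT design equation V = Y Q (S₀−S) θ_c / [X (1 + k_d θ_c)] = 0.404 × 831 × (1380 − 25.7) × 5.70 / [1820 × (1 + 0.100 × 5.70)] = 2.59×10^6 / 2857 = 907.0 m³.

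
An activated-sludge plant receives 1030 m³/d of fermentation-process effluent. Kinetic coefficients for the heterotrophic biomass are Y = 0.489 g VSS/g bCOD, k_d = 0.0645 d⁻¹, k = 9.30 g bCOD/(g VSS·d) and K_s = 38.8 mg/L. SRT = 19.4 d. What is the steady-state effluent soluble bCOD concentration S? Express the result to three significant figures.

S ≈ 1.02 mg/L

For a completely mixed reactor with recycle the Lawrence–McCarty relation gives S = K_s·(1 + k_d·θ_c) / [θ_c·(Y·k − k_d) − 1] = 38.8 × (1 + 0.0645 × 19.4) / [19.4 × (0.489 × 9.30 − 0.0645) − 1] = 87.35 / 85.97 = 1.016 mg/L.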